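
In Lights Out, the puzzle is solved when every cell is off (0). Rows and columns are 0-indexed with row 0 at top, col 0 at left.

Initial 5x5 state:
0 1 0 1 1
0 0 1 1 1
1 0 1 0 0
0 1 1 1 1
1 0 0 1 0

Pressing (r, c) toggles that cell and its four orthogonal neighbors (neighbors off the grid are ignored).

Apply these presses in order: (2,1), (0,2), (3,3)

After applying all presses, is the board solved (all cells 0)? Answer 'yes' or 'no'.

Answer: no

Derivation:
After press 1 at (2,1):
0 1 0 1 1
0 1 1 1 1
0 1 0 0 0
0 0 1 1 1
1 0 0 1 0

After press 2 at (0,2):
0 0 1 0 1
0 1 0 1 1
0 1 0 0 0
0 0 1 1 1
1 0 0 1 0

After press 3 at (3,3):
0 0 1 0 1
0 1 0 1 1
0 1 0 1 0
0 0 0 0 0
1 0 0 0 0

Lights still on: 8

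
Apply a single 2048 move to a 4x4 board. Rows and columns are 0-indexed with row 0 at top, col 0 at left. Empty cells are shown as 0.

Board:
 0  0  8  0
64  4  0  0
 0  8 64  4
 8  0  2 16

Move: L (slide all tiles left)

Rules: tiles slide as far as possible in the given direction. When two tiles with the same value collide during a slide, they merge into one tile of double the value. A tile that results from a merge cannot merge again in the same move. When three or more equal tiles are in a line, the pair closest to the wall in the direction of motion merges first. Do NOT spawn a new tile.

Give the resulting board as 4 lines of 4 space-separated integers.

Slide left:
row 0: [0, 0, 8, 0] -> [8, 0, 0, 0]
row 1: [64, 4, 0, 0] -> [64, 4, 0, 0]
row 2: [0, 8, 64, 4] -> [8, 64, 4, 0]
row 3: [8, 0, 2, 16] -> [8, 2, 16, 0]

Answer:  8  0  0  0
64  4  0  0
 8 64  4  0
 8  2 16  0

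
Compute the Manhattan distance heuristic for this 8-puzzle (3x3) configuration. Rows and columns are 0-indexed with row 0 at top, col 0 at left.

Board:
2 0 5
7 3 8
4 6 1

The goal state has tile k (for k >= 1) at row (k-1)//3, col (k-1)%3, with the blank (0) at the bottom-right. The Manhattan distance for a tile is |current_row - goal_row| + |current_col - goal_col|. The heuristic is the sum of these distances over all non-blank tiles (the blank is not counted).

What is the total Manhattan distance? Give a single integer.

Answer: 15

Derivation:
Tile 2: (0,0)->(0,1) = 1
Tile 5: (0,2)->(1,1) = 2
Tile 7: (1,0)->(2,0) = 1
Tile 3: (1,1)->(0,2) = 2
Tile 8: (1,2)->(2,1) = 2
Tile 4: (2,0)->(1,0) = 1
Tile 6: (2,1)->(1,2) = 2
Tile 1: (2,2)->(0,0) = 4
Sum: 1 + 2 + 1 + 2 + 2 + 1 + 2 + 4 = 15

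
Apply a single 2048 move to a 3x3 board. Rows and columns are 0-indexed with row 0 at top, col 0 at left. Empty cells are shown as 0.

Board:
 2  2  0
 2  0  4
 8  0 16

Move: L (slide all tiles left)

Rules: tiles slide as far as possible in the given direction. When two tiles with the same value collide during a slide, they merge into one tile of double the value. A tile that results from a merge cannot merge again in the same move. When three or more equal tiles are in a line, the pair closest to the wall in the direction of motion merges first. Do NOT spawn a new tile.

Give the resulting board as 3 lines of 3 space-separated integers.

Slide left:
row 0: [2, 2, 0] -> [4, 0, 0]
row 1: [2, 0, 4] -> [2, 4, 0]
row 2: [8, 0, 16] -> [8, 16, 0]

Answer:  4  0  0
 2  4  0
 8 16  0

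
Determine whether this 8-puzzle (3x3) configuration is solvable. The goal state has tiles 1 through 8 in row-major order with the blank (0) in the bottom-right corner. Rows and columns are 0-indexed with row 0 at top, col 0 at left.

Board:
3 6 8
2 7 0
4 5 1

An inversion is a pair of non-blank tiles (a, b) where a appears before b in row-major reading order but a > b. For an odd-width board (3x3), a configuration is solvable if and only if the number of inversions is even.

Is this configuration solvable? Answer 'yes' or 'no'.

Inversions (pairs i<j in row-major order where tile[i] > tile[j] > 0): 17
17 is odd, so the puzzle is not solvable.

Answer: no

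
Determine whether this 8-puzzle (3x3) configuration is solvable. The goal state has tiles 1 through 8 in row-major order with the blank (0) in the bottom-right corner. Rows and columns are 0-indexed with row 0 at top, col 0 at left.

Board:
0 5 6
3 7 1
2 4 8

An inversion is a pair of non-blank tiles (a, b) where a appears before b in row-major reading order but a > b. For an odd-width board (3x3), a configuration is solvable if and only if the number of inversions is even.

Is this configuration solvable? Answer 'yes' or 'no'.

Inversions (pairs i<j in row-major order where tile[i] > tile[j] > 0): 13
13 is odd, so the puzzle is not solvable.

Answer: no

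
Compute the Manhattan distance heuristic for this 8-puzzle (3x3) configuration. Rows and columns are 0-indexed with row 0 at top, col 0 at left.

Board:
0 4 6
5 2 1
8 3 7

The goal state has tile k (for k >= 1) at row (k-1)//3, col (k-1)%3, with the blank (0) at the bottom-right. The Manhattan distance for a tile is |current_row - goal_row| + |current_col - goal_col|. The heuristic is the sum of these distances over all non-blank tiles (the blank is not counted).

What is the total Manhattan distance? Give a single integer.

Tile 4: at (0,1), goal (1,0), distance |0-1|+|1-0| = 2
Tile 6: at (0,2), goal (1,2), distance |0-1|+|2-2| = 1
Tile 5: at (1,0), goal (1,1), distance |1-1|+|0-1| = 1
Tile 2: at (1,1), goal (0,1), distance |1-0|+|1-1| = 1
Tile 1: at (1,2), goal (0,0), distance |1-0|+|2-0| = 3
Tile 8: at (2,0), goal (2,1), distance |2-2|+|0-1| = 1
Tile 3: at (2,1), goal (0,2), distance |2-0|+|1-2| = 3
Tile 7: at (2,2), goal (2,0), distance |2-2|+|2-0| = 2
Sum: 2 + 1 + 1 + 1 + 3 + 1 + 3 + 2 = 14

Answer: 14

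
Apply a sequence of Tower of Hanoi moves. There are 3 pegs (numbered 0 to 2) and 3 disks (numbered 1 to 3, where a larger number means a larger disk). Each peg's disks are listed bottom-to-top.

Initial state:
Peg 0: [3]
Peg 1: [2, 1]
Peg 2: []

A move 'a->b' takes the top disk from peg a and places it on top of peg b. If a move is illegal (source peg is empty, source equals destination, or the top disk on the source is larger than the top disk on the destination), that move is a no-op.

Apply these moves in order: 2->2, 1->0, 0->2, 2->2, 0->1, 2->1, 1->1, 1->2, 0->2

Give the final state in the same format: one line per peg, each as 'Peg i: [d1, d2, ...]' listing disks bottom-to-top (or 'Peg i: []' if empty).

After move 1 (2->2):
Peg 0: [3]
Peg 1: [2, 1]
Peg 2: []

After move 2 (1->0):
Peg 0: [3, 1]
Peg 1: [2]
Peg 2: []

After move 3 (0->2):
Peg 0: [3]
Peg 1: [2]
Peg 2: [1]

After move 4 (2->2):
Peg 0: [3]
Peg 1: [2]
Peg 2: [1]

After move 5 (0->1):
Peg 0: [3]
Peg 1: [2]
Peg 2: [1]

After move 6 (2->1):
Peg 0: [3]
Peg 1: [2, 1]
Peg 2: []

After move 7 (1->1):
Peg 0: [3]
Peg 1: [2, 1]
Peg 2: []

After move 8 (1->2):
Peg 0: [3]
Peg 1: [2]
Peg 2: [1]

After move 9 (0->2):
Peg 0: [3]
Peg 1: [2]
Peg 2: [1]

Answer: Peg 0: [3]
Peg 1: [2]
Peg 2: [1]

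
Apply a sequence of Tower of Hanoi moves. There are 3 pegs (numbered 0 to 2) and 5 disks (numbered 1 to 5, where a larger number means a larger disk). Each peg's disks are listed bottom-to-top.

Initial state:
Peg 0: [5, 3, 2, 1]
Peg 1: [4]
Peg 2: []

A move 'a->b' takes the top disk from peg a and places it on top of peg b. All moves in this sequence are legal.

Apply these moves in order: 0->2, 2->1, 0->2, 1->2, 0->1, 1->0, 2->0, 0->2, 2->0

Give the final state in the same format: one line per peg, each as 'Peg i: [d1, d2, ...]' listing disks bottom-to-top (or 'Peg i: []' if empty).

After move 1 (0->2):
Peg 0: [5, 3, 2]
Peg 1: [4]
Peg 2: [1]

After move 2 (2->1):
Peg 0: [5, 3, 2]
Peg 1: [4, 1]
Peg 2: []

After move 3 (0->2):
Peg 0: [5, 3]
Peg 1: [4, 1]
Peg 2: [2]

After move 4 (1->2):
Peg 0: [5, 3]
Peg 1: [4]
Peg 2: [2, 1]

After move 5 (0->1):
Peg 0: [5]
Peg 1: [4, 3]
Peg 2: [2, 1]

After move 6 (1->0):
Peg 0: [5, 3]
Peg 1: [4]
Peg 2: [2, 1]

After move 7 (2->0):
Peg 0: [5, 3, 1]
Peg 1: [4]
Peg 2: [2]

After move 8 (0->2):
Peg 0: [5, 3]
Peg 1: [4]
Peg 2: [2, 1]

After move 9 (2->0):
Peg 0: [5, 3, 1]
Peg 1: [4]
Peg 2: [2]

Answer: Peg 0: [5, 3, 1]
Peg 1: [4]
Peg 2: [2]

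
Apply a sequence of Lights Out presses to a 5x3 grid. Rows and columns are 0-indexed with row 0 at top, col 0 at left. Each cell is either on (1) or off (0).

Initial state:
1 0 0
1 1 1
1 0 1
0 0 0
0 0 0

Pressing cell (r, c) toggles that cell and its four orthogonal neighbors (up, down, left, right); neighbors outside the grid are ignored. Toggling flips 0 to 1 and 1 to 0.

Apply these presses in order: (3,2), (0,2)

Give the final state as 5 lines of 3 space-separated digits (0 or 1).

After press 1 at (3,2):
1 0 0
1 1 1
1 0 0
0 1 1
0 0 1

After press 2 at (0,2):
1 1 1
1 1 0
1 0 0
0 1 1
0 0 1

Answer: 1 1 1
1 1 0
1 0 0
0 1 1
0 0 1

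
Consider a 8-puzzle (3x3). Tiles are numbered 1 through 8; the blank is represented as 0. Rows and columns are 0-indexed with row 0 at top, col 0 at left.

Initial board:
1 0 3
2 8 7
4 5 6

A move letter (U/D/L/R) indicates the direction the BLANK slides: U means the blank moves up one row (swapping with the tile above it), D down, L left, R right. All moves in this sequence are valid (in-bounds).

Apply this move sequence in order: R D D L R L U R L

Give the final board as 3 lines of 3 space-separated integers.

Answer: 1 3 7
2 0 6
4 8 5

Derivation:
After move 1 (R):
1 3 0
2 8 7
4 5 6

After move 2 (D):
1 3 7
2 8 0
4 5 6

After move 3 (D):
1 3 7
2 8 6
4 5 0

After move 4 (L):
1 3 7
2 8 6
4 0 5

After move 5 (R):
1 3 7
2 8 6
4 5 0

After move 6 (L):
1 3 7
2 8 6
4 0 5

After move 7 (U):
1 3 7
2 0 6
4 8 5

After move 8 (R):
1 3 7
2 6 0
4 8 5

After move 9 (L):
1 3 7
2 0 6
4 8 5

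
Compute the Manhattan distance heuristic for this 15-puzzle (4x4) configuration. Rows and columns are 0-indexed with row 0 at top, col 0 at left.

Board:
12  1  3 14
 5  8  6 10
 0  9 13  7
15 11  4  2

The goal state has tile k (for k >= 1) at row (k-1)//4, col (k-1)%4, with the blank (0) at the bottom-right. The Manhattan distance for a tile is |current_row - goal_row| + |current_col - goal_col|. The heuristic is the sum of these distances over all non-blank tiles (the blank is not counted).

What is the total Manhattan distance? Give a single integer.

Answer: 36

Derivation:
Tile 12: (0,0)->(2,3) = 5
Tile 1: (0,1)->(0,0) = 1
Tile 3: (0,2)->(0,2) = 0
Tile 14: (0,3)->(3,1) = 5
Tile 5: (1,0)->(1,0) = 0
Tile 8: (1,1)->(1,3) = 2
Tile 6: (1,2)->(1,1) = 1
Tile 10: (1,3)->(2,1) = 3
Tile 9: (2,1)->(2,0) = 1
Tile 13: (2,2)->(3,0) = 3
Tile 7: (2,3)->(1,2) = 2
Tile 15: (3,0)->(3,2) = 2
Tile 11: (3,1)->(2,2) = 2
Tile 4: (3,2)->(0,3) = 4
Tile 2: (3,3)->(0,1) = 5
Sum: 5 + 1 + 0 + 5 + 0 + 2 + 1 + 3 + 1 + 3 + 2 + 2 + 2 + 4 + 5 = 36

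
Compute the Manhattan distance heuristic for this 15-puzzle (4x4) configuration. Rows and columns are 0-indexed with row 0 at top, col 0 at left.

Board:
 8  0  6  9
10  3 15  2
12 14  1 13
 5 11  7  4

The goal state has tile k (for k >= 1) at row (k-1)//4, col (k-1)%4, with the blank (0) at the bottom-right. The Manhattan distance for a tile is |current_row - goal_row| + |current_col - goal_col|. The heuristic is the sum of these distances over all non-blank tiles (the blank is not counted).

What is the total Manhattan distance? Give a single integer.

Answer: 41

Derivation:
Tile 8: (0,0)->(1,3) = 4
Tile 6: (0,2)->(1,1) = 2
Tile 9: (0,3)->(2,0) = 5
Tile 10: (1,0)->(2,1) = 2
Tile 3: (1,1)->(0,2) = 2
Tile 15: (1,2)->(3,2) = 2
Tile 2: (1,3)->(0,1) = 3
Tile 12: (2,0)->(2,3) = 3
Tile 14: (2,1)->(3,1) = 1
Tile 1: (2,2)->(0,0) = 4
Tile 13: (2,3)->(3,0) = 4
Tile 5: (3,0)->(1,0) = 2
Tile 11: (3,1)->(2,2) = 2
Tile 7: (3,2)->(1,2) = 2
Tile 4: (3,3)->(0,3) = 3
Sum: 4 + 2 + 5 + 2 + 2 + 2 + 3 + 3 + 1 + 4 + 4 + 2 + 2 + 2 + 3 = 41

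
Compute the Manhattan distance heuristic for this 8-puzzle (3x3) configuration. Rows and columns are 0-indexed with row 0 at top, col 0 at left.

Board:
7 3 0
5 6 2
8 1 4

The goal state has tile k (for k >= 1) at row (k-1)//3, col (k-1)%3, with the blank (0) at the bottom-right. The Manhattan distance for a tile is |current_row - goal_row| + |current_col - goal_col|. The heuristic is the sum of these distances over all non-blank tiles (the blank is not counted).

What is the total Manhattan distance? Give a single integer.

Answer: 14

Derivation:
Tile 7: at (0,0), goal (2,0), distance |0-2|+|0-0| = 2
Tile 3: at (0,1), goal (0,2), distance |0-0|+|1-2| = 1
Tile 5: at (1,0), goal (1,1), distance |1-1|+|0-1| = 1
Tile 6: at (1,1), goal (1,2), distance |1-1|+|1-2| = 1
Tile 2: at (1,2), goal (0,1), distance |1-0|+|2-1| = 2
Tile 8: at (2,0), goal (2,1), distance |2-2|+|0-1| = 1
Tile 1: at (2,1), goal (0,0), distance |2-0|+|1-0| = 3
Tile 4: at (2,2), goal (1,0), distance |2-1|+|2-0| = 3
Sum: 2 + 1 + 1 + 1 + 2 + 1 + 3 + 3 = 14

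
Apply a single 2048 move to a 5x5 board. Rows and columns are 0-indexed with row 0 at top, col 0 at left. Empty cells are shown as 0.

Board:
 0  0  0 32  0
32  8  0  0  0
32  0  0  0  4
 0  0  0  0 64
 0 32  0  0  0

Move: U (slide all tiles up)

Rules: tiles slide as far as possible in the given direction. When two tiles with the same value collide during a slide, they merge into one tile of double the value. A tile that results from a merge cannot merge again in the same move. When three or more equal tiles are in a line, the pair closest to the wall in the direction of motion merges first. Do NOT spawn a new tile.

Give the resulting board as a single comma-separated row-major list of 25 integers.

Answer: 64, 8, 0, 32, 4, 0, 32, 0, 0, 64, 0, 0, 0, 0, 0, 0, 0, 0, 0, 0, 0, 0, 0, 0, 0

Derivation:
Slide up:
col 0: [0, 32, 32, 0, 0] -> [64, 0, 0, 0, 0]
col 1: [0, 8, 0, 0, 32] -> [8, 32, 0, 0, 0]
col 2: [0, 0, 0, 0, 0] -> [0, 0, 0, 0, 0]
col 3: [32, 0, 0, 0, 0] -> [32, 0, 0, 0, 0]
col 4: [0, 0, 4, 64, 0] -> [4, 64, 0, 0, 0]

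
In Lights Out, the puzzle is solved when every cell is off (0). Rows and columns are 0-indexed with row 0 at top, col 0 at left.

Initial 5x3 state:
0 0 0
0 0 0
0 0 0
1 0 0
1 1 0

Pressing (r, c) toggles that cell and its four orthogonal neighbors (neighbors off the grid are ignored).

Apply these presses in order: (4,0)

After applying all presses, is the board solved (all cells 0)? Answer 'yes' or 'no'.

After press 1 at (4,0):
0 0 0
0 0 0
0 0 0
0 0 0
0 0 0

Lights still on: 0

Answer: yes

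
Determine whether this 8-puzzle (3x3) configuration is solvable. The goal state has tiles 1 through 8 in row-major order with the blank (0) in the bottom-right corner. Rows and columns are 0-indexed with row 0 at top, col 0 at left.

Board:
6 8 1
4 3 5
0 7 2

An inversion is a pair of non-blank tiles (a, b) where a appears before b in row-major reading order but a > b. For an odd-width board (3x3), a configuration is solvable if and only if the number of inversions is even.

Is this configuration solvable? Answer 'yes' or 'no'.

Inversions (pairs i<j in row-major order where tile[i] > tile[j] > 0): 16
16 is even, so the puzzle is solvable.

Answer: yes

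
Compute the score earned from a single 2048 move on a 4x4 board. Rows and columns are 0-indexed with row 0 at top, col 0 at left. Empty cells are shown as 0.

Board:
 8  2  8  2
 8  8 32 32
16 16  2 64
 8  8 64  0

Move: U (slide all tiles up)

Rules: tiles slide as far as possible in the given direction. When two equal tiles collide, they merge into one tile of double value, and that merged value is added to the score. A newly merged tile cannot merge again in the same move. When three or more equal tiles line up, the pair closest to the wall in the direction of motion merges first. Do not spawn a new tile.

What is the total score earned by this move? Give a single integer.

Slide up:
col 0: [8, 8, 16, 8] -> [16, 16, 8, 0]  score +16 (running 16)
col 1: [2, 8, 16, 8] -> [2, 8, 16, 8]  score +0 (running 16)
col 2: [8, 32, 2, 64] -> [8, 32, 2, 64]  score +0 (running 16)
col 3: [2, 32, 64, 0] -> [2, 32, 64, 0]  score +0 (running 16)
Board after move:
16  2  8  2
16  8 32 32
 8 16  2 64
 0  8 64  0

Answer: 16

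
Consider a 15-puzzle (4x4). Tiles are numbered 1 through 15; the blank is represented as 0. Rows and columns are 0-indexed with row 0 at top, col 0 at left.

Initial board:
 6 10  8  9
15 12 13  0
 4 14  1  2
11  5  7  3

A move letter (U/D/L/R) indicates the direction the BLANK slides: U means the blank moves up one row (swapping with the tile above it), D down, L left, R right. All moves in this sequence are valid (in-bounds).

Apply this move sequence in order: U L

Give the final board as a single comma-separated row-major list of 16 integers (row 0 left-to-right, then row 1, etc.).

After move 1 (U):
 6 10  8  0
15 12 13  9
 4 14  1  2
11  5  7  3

After move 2 (L):
 6 10  0  8
15 12 13  9
 4 14  1  2
11  5  7  3

Answer: 6, 10, 0, 8, 15, 12, 13, 9, 4, 14, 1, 2, 11, 5, 7, 3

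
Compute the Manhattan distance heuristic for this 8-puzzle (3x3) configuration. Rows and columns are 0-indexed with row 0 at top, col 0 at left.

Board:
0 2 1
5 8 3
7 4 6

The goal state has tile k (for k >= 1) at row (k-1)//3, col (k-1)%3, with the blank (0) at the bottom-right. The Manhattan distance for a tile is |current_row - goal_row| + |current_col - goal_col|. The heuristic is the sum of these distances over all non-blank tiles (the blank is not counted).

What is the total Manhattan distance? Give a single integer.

Tile 2: (0,1)->(0,1) = 0
Tile 1: (0,2)->(0,0) = 2
Tile 5: (1,0)->(1,1) = 1
Tile 8: (1,1)->(2,1) = 1
Tile 3: (1,2)->(0,2) = 1
Tile 7: (2,0)->(2,0) = 0
Tile 4: (2,1)->(1,0) = 2
Tile 6: (2,2)->(1,2) = 1
Sum: 0 + 2 + 1 + 1 + 1 + 0 + 2 + 1 = 8

Answer: 8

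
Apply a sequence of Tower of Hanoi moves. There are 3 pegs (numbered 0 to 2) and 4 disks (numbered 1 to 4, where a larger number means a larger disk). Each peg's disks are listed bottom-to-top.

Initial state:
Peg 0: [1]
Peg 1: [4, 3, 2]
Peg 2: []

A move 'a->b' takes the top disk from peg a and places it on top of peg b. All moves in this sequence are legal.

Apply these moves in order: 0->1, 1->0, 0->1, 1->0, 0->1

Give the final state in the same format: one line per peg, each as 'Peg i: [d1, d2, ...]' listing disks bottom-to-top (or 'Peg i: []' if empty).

After move 1 (0->1):
Peg 0: []
Peg 1: [4, 3, 2, 1]
Peg 2: []

After move 2 (1->0):
Peg 0: [1]
Peg 1: [4, 3, 2]
Peg 2: []

After move 3 (0->1):
Peg 0: []
Peg 1: [4, 3, 2, 1]
Peg 2: []

After move 4 (1->0):
Peg 0: [1]
Peg 1: [4, 3, 2]
Peg 2: []

After move 5 (0->1):
Peg 0: []
Peg 1: [4, 3, 2, 1]
Peg 2: []

Answer: Peg 0: []
Peg 1: [4, 3, 2, 1]
Peg 2: []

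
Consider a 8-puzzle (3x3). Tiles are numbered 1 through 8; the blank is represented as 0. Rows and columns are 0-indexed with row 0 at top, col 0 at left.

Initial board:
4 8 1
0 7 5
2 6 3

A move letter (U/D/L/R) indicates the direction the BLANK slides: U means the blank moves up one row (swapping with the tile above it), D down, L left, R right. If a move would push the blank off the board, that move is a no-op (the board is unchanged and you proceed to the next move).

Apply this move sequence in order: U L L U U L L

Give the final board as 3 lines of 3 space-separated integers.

Answer: 0 8 1
4 7 5
2 6 3

Derivation:
After move 1 (U):
0 8 1
4 7 5
2 6 3

After move 2 (L):
0 8 1
4 7 5
2 6 3

After move 3 (L):
0 8 1
4 7 5
2 6 3

After move 4 (U):
0 8 1
4 7 5
2 6 3

After move 5 (U):
0 8 1
4 7 5
2 6 3

After move 6 (L):
0 8 1
4 7 5
2 6 3

After move 7 (L):
0 8 1
4 7 5
2 6 3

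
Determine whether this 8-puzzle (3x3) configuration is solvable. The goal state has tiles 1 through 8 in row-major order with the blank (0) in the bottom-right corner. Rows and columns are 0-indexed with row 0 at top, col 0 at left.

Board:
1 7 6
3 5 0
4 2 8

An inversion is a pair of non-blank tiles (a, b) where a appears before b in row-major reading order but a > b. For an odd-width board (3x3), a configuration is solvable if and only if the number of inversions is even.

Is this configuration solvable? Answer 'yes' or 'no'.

Inversions (pairs i<j in row-major order where tile[i] > tile[j] > 0): 13
13 is odd, so the puzzle is not solvable.

Answer: no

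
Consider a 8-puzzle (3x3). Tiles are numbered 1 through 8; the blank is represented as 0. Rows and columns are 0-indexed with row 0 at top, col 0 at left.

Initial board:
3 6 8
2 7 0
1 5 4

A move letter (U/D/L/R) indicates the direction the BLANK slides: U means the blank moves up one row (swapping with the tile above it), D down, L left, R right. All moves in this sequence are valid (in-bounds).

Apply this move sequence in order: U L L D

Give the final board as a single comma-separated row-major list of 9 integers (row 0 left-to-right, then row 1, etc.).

After move 1 (U):
3 6 0
2 7 8
1 5 4

After move 2 (L):
3 0 6
2 7 8
1 5 4

After move 3 (L):
0 3 6
2 7 8
1 5 4

After move 4 (D):
2 3 6
0 7 8
1 5 4

Answer: 2, 3, 6, 0, 7, 8, 1, 5, 4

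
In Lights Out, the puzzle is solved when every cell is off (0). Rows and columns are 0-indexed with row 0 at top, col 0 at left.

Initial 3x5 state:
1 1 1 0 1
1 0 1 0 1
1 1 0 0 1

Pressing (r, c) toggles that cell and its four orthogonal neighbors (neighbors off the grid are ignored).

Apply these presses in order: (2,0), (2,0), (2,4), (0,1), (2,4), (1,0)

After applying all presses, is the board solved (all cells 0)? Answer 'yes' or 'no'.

After press 1 at (2,0):
1 1 1 0 1
0 0 1 0 1
0 0 0 0 1

After press 2 at (2,0):
1 1 1 0 1
1 0 1 0 1
1 1 0 0 1

After press 3 at (2,4):
1 1 1 0 1
1 0 1 0 0
1 1 0 1 0

After press 4 at (0,1):
0 0 0 0 1
1 1 1 0 0
1 1 0 1 0

After press 5 at (2,4):
0 0 0 0 1
1 1 1 0 1
1 1 0 0 1

After press 6 at (1,0):
1 0 0 0 1
0 0 1 0 1
0 1 0 0 1

Lights still on: 6

Answer: no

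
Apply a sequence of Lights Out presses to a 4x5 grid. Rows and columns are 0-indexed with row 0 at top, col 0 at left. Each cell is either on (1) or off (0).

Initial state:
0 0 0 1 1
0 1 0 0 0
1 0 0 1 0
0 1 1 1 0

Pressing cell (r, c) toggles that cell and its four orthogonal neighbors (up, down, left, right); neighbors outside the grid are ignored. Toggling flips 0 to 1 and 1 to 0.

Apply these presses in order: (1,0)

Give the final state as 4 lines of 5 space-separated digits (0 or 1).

Answer: 1 0 0 1 1
1 0 0 0 0
0 0 0 1 0
0 1 1 1 0

Derivation:
After press 1 at (1,0):
1 0 0 1 1
1 0 0 0 0
0 0 0 1 0
0 1 1 1 0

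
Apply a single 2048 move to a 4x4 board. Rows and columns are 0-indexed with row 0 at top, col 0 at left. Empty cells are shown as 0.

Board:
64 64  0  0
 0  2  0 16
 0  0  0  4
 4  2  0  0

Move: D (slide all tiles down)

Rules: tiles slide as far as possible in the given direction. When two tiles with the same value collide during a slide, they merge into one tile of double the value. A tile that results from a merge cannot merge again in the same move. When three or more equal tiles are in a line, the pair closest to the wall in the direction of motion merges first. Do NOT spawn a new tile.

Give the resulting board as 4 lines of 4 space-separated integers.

Answer:  0  0  0  0
 0  0  0  0
64 64  0 16
 4  4  0  4

Derivation:
Slide down:
col 0: [64, 0, 0, 4] -> [0, 0, 64, 4]
col 1: [64, 2, 0, 2] -> [0, 0, 64, 4]
col 2: [0, 0, 0, 0] -> [0, 0, 0, 0]
col 3: [0, 16, 4, 0] -> [0, 0, 16, 4]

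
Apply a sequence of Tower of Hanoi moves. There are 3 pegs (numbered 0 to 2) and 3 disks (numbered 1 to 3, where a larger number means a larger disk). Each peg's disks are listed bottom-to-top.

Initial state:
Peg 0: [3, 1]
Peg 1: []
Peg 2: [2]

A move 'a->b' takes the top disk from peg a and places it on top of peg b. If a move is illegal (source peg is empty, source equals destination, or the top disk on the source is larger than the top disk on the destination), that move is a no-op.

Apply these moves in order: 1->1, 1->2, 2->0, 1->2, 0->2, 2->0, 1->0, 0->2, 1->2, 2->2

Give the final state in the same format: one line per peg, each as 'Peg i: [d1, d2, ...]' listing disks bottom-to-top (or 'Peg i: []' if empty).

After move 1 (1->1):
Peg 0: [3, 1]
Peg 1: []
Peg 2: [2]

After move 2 (1->2):
Peg 0: [3, 1]
Peg 1: []
Peg 2: [2]

After move 3 (2->0):
Peg 0: [3, 1]
Peg 1: []
Peg 2: [2]

After move 4 (1->2):
Peg 0: [3, 1]
Peg 1: []
Peg 2: [2]

After move 5 (0->2):
Peg 0: [3]
Peg 1: []
Peg 2: [2, 1]

After move 6 (2->0):
Peg 0: [3, 1]
Peg 1: []
Peg 2: [2]

After move 7 (1->0):
Peg 0: [3, 1]
Peg 1: []
Peg 2: [2]

After move 8 (0->2):
Peg 0: [3]
Peg 1: []
Peg 2: [2, 1]

After move 9 (1->2):
Peg 0: [3]
Peg 1: []
Peg 2: [2, 1]

After move 10 (2->2):
Peg 0: [3]
Peg 1: []
Peg 2: [2, 1]

Answer: Peg 0: [3]
Peg 1: []
Peg 2: [2, 1]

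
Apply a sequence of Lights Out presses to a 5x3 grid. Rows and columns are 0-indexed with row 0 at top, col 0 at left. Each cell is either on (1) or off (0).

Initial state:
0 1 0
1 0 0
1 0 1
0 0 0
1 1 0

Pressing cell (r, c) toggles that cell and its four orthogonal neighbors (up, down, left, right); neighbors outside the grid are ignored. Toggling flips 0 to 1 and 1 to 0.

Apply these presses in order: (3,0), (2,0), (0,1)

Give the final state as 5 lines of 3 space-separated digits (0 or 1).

After press 1 at (3,0):
0 1 0
1 0 0
0 0 1
1 1 0
0 1 0

After press 2 at (2,0):
0 1 0
0 0 0
1 1 1
0 1 0
0 1 0

After press 3 at (0,1):
1 0 1
0 1 0
1 1 1
0 1 0
0 1 0

Answer: 1 0 1
0 1 0
1 1 1
0 1 0
0 1 0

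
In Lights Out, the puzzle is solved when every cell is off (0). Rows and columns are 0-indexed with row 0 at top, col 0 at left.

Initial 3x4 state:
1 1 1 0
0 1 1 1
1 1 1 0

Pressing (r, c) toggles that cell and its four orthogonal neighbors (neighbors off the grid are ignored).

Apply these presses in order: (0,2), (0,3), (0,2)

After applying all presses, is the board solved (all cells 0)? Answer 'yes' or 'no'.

Answer: no

Derivation:
After press 1 at (0,2):
1 0 0 1
0 1 0 1
1 1 1 0

After press 2 at (0,3):
1 0 1 0
0 1 0 0
1 1 1 0

After press 3 at (0,2):
1 1 0 1
0 1 1 0
1 1 1 0

Lights still on: 8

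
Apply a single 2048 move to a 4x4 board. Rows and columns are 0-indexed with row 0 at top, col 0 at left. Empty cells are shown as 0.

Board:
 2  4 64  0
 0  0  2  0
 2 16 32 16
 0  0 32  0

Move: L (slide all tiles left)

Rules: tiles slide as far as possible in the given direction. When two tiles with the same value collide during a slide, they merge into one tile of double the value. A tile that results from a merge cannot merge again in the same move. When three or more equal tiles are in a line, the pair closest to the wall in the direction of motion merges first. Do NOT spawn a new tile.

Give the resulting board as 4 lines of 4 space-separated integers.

Slide left:
row 0: [2, 4, 64, 0] -> [2, 4, 64, 0]
row 1: [0, 0, 2, 0] -> [2, 0, 0, 0]
row 2: [2, 16, 32, 16] -> [2, 16, 32, 16]
row 3: [0, 0, 32, 0] -> [32, 0, 0, 0]

Answer:  2  4 64  0
 2  0  0  0
 2 16 32 16
32  0  0  0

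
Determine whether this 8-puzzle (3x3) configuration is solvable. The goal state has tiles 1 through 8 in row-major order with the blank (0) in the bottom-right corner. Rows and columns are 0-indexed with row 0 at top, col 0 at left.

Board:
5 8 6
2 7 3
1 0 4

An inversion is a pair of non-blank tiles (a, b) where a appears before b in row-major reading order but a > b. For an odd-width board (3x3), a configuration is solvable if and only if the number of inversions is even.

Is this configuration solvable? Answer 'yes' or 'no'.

Inversions (pairs i<j in row-major order where tile[i] > tile[j] > 0): 19
19 is odd, so the puzzle is not solvable.

Answer: no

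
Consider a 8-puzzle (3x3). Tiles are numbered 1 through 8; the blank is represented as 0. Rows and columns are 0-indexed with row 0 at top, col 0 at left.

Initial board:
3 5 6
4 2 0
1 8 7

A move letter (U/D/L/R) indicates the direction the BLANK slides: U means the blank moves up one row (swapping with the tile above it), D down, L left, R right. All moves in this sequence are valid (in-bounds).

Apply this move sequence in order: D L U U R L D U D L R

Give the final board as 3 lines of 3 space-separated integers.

After move 1 (D):
3 5 6
4 2 7
1 8 0

After move 2 (L):
3 5 6
4 2 7
1 0 8

After move 3 (U):
3 5 6
4 0 7
1 2 8

After move 4 (U):
3 0 6
4 5 7
1 2 8

After move 5 (R):
3 6 0
4 5 7
1 2 8

After move 6 (L):
3 0 6
4 5 7
1 2 8

After move 7 (D):
3 5 6
4 0 7
1 2 8

After move 8 (U):
3 0 6
4 5 7
1 2 8

After move 9 (D):
3 5 6
4 0 7
1 2 8

After move 10 (L):
3 5 6
0 4 7
1 2 8

After move 11 (R):
3 5 6
4 0 7
1 2 8

Answer: 3 5 6
4 0 7
1 2 8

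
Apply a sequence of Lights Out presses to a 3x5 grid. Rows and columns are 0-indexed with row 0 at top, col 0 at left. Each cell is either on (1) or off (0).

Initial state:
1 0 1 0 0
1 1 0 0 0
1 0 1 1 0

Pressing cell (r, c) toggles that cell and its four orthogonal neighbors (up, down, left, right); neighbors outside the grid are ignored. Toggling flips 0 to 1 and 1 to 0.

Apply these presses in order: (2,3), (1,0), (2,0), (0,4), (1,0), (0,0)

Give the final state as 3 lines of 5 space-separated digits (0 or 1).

After press 1 at (2,3):
1 0 1 0 0
1 1 0 1 0
1 0 0 0 1

After press 2 at (1,0):
0 0 1 0 0
0 0 0 1 0
0 0 0 0 1

After press 3 at (2,0):
0 0 1 0 0
1 0 0 1 0
1 1 0 0 1

After press 4 at (0,4):
0 0 1 1 1
1 0 0 1 1
1 1 0 0 1

After press 5 at (1,0):
1 0 1 1 1
0 1 0 1 1
0 1 0 0 1

After press 6 at (0,0):
0 1 1 1 1
1 1 0 1 1
0 1 0 0 1

Answer: 0 1 1 1 1
1 1 0 1 1
0 1 0 0 1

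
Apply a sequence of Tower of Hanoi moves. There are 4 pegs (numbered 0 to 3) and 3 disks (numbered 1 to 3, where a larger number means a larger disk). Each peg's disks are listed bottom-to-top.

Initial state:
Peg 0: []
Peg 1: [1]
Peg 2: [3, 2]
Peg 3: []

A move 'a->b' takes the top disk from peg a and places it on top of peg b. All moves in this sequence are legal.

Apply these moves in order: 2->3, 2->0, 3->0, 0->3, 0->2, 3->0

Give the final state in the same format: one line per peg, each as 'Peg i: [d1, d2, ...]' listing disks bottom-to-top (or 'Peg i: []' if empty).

Answer: Peg 0: [2]
Peg 1: [1]
Peg 2: [3]
Peg 3: []

Derivation:
After move 1 (2->3):
Peg 0: []
Peg 1: [1]
Peg 2: [3]
Peg 3: [2]

After move 2 (2->0):
Peg 0: [3]
Peg 1: [1]
Peg 2: []
Peg 3: [2]

After move 3 (3->0):
Peg 0: [3, 2]
Peg 1: [1]
Peg 2: []
Peg 3: []

After move 4 (0->3):
Peg 0: [3]
Peg 1: [1]
Peg 2: []
Peg 3: [2]

After move 5 (0->2):
Peg 0: []
Peg 1: [1]
Peg 2: [3]
Peg 3: [2]

After move 6 (3->0):
Peg 0: [2]
Peg 1: [1]
Peg 2: [3]
Peg 3: []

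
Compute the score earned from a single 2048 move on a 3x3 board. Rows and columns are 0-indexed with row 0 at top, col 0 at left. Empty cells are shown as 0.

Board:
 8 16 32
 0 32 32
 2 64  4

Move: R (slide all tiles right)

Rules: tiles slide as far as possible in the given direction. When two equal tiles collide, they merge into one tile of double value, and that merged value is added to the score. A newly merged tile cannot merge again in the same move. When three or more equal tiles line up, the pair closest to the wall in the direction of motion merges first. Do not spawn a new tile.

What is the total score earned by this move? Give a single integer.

Slide right:
row 0: [8, 16, 32] -> [8, 16, 32]  score +0 (running 0)
row 1: [0, 32, 32] -> [0, 0, 64]  score +64 (running 64)
row 2: [2, 64, 4] -> [2, 64, 4]  score +0 (running 64)
Board after move:
 8 16 32
 0  0 64
 2 64  4

Answer: 64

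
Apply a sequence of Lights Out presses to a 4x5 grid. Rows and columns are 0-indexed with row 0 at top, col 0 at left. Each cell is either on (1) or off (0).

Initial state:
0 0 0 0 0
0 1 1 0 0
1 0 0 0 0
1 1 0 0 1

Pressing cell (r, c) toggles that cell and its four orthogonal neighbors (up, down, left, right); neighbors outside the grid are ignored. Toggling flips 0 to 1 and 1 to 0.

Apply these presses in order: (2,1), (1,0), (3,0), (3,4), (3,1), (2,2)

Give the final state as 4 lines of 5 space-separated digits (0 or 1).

After press 1 at (2,1):
0 0 0 0 0
0 0 1 0 0
0 1 1 0 0
1 0 0 0 1

After press 2 at (1,0):
1 0 0 0 0
1 1 1 0 0
1 1 1 0 0
1 0 0 0 1

After press 3 at (3,0):
1 0 0 0 0
1 1 1 0 0
0 1 1 0 0
0 1 0 0 1

After press 4 at (3,4):
1 0 0 0 0
1 1 1 0 0
0 1 1 0 1
0 1 0 1 0

After press 5 at (3,1):
1 0 0 0 0
1 1 1 0 0
0 0 1 0 1
1 0 1 1 0

After press 6 at (2,2):
1 0 0 0 0
1 1 0 0 0
0 1 0 1 1
1 0 0 1 0

Answer: 1 0 0 0 0
1 1 0 0 0
0 1 0 1 1
1 0 0 1 0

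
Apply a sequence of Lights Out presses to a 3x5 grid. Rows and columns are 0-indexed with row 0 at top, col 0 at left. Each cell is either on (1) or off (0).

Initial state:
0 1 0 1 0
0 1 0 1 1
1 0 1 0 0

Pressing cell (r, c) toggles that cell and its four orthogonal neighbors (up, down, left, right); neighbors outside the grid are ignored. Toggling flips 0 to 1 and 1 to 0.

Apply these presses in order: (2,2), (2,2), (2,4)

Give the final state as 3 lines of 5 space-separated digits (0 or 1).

Answer: 0 1 0 1 0
0 1 0 1 0
1 0 1 1 1

Derivation:
After press 1 at (2,2):
0 1 0 1 0
0 1 1 1 1
1 1 0 1 0

After press 2 at (2,2):
0 1 0 1 0
0 1 0 1 1
1 0 1 0 0

After press 3 at (2,4):
0 1 0 1 0
0 1 0 1 0
1 0 1 1 1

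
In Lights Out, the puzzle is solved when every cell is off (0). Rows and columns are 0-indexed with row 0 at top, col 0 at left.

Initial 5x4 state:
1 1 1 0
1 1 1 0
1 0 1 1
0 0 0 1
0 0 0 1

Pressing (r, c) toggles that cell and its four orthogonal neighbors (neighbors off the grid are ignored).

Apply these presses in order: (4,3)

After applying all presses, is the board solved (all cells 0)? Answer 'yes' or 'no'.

Answer: no

Derivation:
After press 1 at (4,3):
1 1 1 0
1 1 1 0
1 0 1 1
0 0 0 0
0 0 1 0

Lights still on: 10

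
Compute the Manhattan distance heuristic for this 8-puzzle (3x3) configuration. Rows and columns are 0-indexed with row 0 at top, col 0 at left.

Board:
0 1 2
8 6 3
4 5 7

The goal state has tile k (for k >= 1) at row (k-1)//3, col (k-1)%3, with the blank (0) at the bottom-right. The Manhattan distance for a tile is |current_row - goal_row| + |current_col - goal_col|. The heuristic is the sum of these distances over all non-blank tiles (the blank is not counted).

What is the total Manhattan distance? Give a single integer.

Answer: 10

Derivation:
Tile 1: at (0,1), goal (0,0), distance |0-0|+|1-0| = 1
Tile 2: at (0,2), goal (0,1), distance |0-0|+|2-1| = 1
Tile 8: at (1,0), goal (2,1), distance |1-2|+|0-1| = 2
Tile 6: at (1,1), goal (1,2), distance |1-1|+|1-2| = 1
Tile 3: at (1,2), goal (0,2), distance |1-0|+|2-2| = 1
Tile 4: at (2,0), goal (1,0), distance |2-1|+|0-0| = 1
Tile 5: at (2,1), goal (1,1), distance |2-1|+|1-1| = 1
Tile 7: at (2,2), goal (2,0), distance |2-2|+|2-0| = 2
Sum: 1 + 1 + 2 + 1 + 1 + 1 + 1 + 2 = 10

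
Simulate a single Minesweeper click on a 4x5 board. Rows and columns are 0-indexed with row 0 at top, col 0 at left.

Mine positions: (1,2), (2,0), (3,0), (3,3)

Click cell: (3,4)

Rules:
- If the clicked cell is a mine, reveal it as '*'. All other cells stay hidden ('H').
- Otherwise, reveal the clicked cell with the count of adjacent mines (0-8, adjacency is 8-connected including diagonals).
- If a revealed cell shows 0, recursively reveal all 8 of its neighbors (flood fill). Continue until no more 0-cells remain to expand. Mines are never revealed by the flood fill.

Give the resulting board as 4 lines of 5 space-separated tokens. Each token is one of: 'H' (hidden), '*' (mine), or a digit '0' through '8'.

H H H H H
H H H H H
H H H H H
H H H H 1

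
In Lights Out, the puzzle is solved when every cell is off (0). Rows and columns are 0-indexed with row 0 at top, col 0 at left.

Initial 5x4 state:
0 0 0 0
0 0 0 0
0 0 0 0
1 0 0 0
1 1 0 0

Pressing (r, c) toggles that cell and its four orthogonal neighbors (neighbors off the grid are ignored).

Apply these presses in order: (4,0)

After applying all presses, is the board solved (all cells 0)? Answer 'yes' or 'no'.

After press 1 at (4,0):
0 0 0 0
0 0 0 0
0 0 0 0
0 0 0 0
0 0 0 0

Lights still on: 0

Answer: yes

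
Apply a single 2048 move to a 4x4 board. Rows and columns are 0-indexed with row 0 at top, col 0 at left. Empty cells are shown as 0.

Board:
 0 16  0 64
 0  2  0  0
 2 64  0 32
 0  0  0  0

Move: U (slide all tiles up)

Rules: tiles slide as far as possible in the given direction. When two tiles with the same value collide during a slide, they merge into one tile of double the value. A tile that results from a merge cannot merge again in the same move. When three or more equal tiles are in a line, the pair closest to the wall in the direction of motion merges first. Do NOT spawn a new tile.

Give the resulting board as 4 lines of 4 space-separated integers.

Slide up:
col 0: [0, 0, 2, 0] -> [2, 0, 0, 0]
col 1: [16, 2, 64, 0] -> [16, 2, 64, 0]
col 2: [0, 0, 0, 0] -> [0, 0, 0, 0]
col 3: [64, 0, 32, 0] -> [64, 32, 0, 0]

Answer:  2 16  0 64
 0  2  0 32
 0 64  0  0
 0  0  0  0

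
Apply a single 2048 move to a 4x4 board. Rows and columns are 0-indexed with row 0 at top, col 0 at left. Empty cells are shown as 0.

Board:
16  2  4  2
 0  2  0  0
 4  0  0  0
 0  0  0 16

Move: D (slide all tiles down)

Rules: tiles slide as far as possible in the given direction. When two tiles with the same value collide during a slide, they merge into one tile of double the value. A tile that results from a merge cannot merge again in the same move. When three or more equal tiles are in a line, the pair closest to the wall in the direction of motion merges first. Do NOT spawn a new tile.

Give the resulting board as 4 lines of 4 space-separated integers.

Slide down:
col 0: [16, 0, 4, 0] -> [0, 0, 16, 4]
col 1: [2, 2, 0, 0] -> [0, 0, 0, 4]
col 2: [4, 0, 0, 0] -> [0, 0, 0, 4]
col 3: [2, 0, 0, 16] -> [0, 0, 2, 16]

Answer:  0  0  0  0
 0  0  0  0
16  0  0  2
 4  4  4 16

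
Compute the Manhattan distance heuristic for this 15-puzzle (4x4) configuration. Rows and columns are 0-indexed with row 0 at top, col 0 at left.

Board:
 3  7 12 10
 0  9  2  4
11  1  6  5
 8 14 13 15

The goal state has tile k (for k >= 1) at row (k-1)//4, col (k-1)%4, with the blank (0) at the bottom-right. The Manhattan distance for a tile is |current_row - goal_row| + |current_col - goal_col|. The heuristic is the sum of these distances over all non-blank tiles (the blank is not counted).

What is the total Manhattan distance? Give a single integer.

Answer: 35

Derivation:
Tile 3: at (0,0), goal (0,2), distance |0-0|+|0-2| = 2
Tile 7: at (0,1), goal (1,2), distance |0-1|+|1-2| = 2
Tile 12: at (0,2), goal (2,3), distance |0-2|+|2-3| = 3
Tile 10: at (0,3), goal (2,1), distance |0-2|+|3-1| = 4
Tile 9: at (1,1), goal (2,0), distance |1-2|+|1-0| = 2
Tile 2: at (1,2), goal (0,1), distance |1-0|+|2-1| = 2
Tile 4: at (1,3), goal (0,3), distance |1-0|+|3-3| = 1
Tile 11: at (2,0), goal (2,2), distance |2-2|+|0-2| = 2
Tile 1: at (2,1), goal (0,0), distance |2-0|+|1-0| = 3
Tile 6: at (2,2), goal (1,1), distance |2-1|+|2-1| = 2
Tile 5: at (2,3), goal (1,0), distance |2-1|+|3-0| = 4
Tile 8: at (3,0), goal (1,3), distance |3-1|+|0-3| = 5
Tile 14: at (3,1), goal (3,1), distance |3-3|+|1-1| = 0
Tile 13: at (3,2), goal (3,0), distance |3-3|+|2-0| = 2
Tile 15: at (3,3), goal (3,2), distance |3-3|+|3-2| = 1
Sum: 2 + 2 + 3 + 4 + 2 + 2 + 1 + 2 + 3 + 2 + 4 + 5 + 0 + 2 + 1 = 35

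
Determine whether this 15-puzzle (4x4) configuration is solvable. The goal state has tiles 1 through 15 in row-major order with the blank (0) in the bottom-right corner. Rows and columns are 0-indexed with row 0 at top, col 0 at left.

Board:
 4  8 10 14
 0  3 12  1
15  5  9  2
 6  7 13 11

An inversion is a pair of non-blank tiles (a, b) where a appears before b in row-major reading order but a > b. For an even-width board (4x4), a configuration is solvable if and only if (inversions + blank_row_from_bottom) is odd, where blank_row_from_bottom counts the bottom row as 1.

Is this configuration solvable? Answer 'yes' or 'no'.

Inversions: 47
Blank is in row 1 (0-indexed from top), which is row 3 counting from the bottom (bottom = 1).
47 + 3 = 50, which is even, so the puzzle is not solvable.

Answer: no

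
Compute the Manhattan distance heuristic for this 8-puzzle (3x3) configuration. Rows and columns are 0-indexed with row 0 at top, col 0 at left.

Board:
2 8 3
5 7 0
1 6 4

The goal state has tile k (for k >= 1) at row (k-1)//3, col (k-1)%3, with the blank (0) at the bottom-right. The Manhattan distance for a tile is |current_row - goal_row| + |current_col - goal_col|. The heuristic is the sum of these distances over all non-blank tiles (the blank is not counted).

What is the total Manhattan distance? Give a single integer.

Tile 2: (0,0)->(0,1) = 1
Tile 8: (0,1)->(2,1) = 2
Tile 3: (0,2)->(0,2) = 0
Tile 5: (1,0)->(1,1) = 1
Tile 7: (1,1)->(2,0) = 2
Tile 1: (2,0)->(0,0) = 2
Tile 6: (2,1)->(1,2) = 2
Tile 4: (2,2)->(1,0) = 3
Sum: 1 + 2 + 0 + 1 + 2 + 2 + 2 + 3 = 13

Answer: 13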